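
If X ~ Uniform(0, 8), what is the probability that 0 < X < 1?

P(0 < X < 1) = ∫_{0}^{1} f(x) dx
where f(x) = \frac{1}{8}
= \frac{1}{8}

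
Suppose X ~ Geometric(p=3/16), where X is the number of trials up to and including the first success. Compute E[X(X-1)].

E[X(X-1)] = E[X² - X] = E[X²] - E[X]
E[X] = \frac{16}{3}
E[X²] = Var(X) + (E[X])² = \frac{208}{9} + (\frac{16}{3})² = \frac{464}{9}
E[X(X-1)] = \frac{464}{9} - \frac{16}{3} = \frac{416}{9}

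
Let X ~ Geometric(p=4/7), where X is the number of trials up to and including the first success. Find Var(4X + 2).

For X ~ Geometric(p=4/7), where X is the number of trials up to and including the first success:
Var(X) = \frac{21}{16}
Var(4X + 2) = (4)² × Var(X) = 16 × \frac{21}{16} = 21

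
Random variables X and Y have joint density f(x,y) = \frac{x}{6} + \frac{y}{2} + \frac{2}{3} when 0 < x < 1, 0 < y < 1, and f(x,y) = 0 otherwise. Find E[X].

E[X] = ∫_0^1 ∫_0^1 x × f(x,y) dy dx
= ∫_0^1 ∫_0^1 x × (\frac{x}{6} + \frac{y}{2} + \frac{2}{3}) dy dx
= \frac{37}{72}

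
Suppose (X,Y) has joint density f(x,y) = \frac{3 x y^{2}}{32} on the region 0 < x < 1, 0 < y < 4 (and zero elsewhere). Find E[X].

f_X(x) = ∫_0^4 \frac{3 x y^{2}}{32} dy = 2 x
E[X] = ∫_0^1 x × (2 x) dx = \frac{2}{3}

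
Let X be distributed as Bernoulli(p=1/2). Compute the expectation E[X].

For X ~ Bernoulli(p=1/2), the expected value is:
E[X] = \frac{1}{2}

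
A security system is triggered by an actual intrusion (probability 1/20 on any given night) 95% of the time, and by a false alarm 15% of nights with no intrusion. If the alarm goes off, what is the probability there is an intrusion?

Let D = the rare event, + = positive/flagged.
P(D) = 1/20
P(+|D) = 95/100 = 19/20
P(+|D') = 15/100 = 3/20
P(+) = P(+|D)P(D) + P(+|D')P(D')
     = \frac{19}{20} × \frac{1}{20} + \frac{3}{20} × \frac{19}{20}
     = \frac{19}{100}
P(D|+) = P(+|D)P(D)/P(+) = \frac{1}{4}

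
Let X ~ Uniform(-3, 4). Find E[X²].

Using the identity E[X²] = Var(X) + (E[X])²:
E[X] = \frac{1}{2}
Var(X) = \frac{49}{12}
E[X²] = \frac{49}{12} + (\frac{1}{2})²
= \frac{13}{3}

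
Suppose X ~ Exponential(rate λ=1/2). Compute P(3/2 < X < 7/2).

P(3/2 < X < 7/2) = ∫_{3/2}^{7/2} f(x) dx
where f(x) = \frac{e^{- \frac{x}{2}}}{2}
= - \frac{1 - e}{e^{\frac{7}{4}}}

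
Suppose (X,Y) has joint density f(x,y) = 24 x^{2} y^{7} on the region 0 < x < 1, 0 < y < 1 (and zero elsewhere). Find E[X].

E[X] = ∫_0^1 ∫_0^1 x × f(x,y) dy dx
= ∫_0^1 ∫_0^1 x × (24 x^{2} y^{7}) dy dx
= \frac{3}{4}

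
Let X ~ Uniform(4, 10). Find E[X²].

Using the identity E[X²] = Var(X) + (E[X])²:
E[X] = 7
Var(X) = 3
E[X²] = 3 + (7)²
= 52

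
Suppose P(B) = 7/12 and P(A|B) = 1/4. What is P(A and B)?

By definition, P(A|B) = P(A ∩ B) / P(B)
So P(A ∩ B) = P(A|B) × P(B)
= 1/4 × 7/12
= 7/48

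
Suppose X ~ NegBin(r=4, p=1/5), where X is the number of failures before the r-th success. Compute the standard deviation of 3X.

For X ~ NegBin(r=4, p=1/5), where X is the number of failures before the r-th success:
Var(X) = 80
SD(X) = √(Var(X)) = √(80) = 4 \sqrt{5}
SD(3X) = |3| × SD(X) = 3 × 4 \sqrt{5} = 12 \sqrt{5}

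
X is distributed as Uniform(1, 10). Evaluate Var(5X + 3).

For X ~ Uniform(1, 10):
Var(X) = \frac{27}{4}
Var(5X + 3) = (5)² × Var(X) = 25 × \frac{27}{4} = \frac{675}{4}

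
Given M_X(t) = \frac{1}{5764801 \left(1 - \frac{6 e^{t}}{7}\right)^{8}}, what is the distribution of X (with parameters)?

The MGF M(t) = \frac{1}{5764801 \left(1 - \frac{6 e^{t}}{7}\right)^{8}} is the standard form for the NegativeBinomial distribution.
Comparing with the known MGF formula identifies: NegBin(r=8, p=1/7), X = failures before r-th success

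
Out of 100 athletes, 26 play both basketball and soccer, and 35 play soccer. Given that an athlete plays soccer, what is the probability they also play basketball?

P(A ∩ B) = 26/100 = 13/50
P(B) = 35/100 = 7/20
P(A|B) = P(A ∩ B) / P(B) = (13/50) / (7/20) = 26/35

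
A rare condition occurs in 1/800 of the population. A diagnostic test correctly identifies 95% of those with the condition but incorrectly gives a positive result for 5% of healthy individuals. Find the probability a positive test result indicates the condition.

Let D = the rare event, + = positive/flagged.
P(D) = 1/800
P(+|D) = 95/100 = 19/20
P(+|D') = 5/100 = 1/20
P(+) = P(+|D)P(D) + P(+|D')P(D')
     = \frac{19}{20} × \frac{1}{800} + \frac{1}{20} × \frac{799}{800}
     = \frac{409}{8000}
P(D|+) = P(+|D)P(D)/P(+) = \frac{19}{818}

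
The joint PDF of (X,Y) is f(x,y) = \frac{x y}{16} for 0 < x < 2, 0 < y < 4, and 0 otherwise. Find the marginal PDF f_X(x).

f_X(x) = ∫_0^4 f(x,y) dy
= ∫_0^4 \frac{x y}{16} dy
= \frac{x}{2} for 0 < x < 2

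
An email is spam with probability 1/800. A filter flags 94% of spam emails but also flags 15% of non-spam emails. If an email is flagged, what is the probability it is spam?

Let D = the rare event, + = positive/flagged.
P(D) = 1/800
P(+|D) = 94/100 = 47/50
P(+|D') = 15/100 = 3/20
P(+) = P(+|D)P(D) + P(+|D')P(D')
     = \frac{47}{50} × \frac{1}{800} + \frac{3}{20} × \frac{799}{800}
     = \frac{12079}{80000}
P(D|+) = P(+|D)P(D)/P(+) = \frac{2}{257}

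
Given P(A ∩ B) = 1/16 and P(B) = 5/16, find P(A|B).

P(A|B) = P(A ∩ B) / P(B)
= (1/16) / (5/16)
= 1/5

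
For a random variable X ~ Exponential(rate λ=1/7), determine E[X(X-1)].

E[X(X-1)] = E[X² - X] = E[X²] - E[X]
E[X] = 7
E[X²] = Var(X) + (E[X])² = 49 + (7)² = 98
E[X(X-1)] = 98 - 7 = 91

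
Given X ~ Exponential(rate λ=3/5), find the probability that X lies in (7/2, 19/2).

P(7/2 < X < 19/2) = ∫_{7/2}^{19/2} f(x) dx
where f(x) = \frac{3 e^{- \frac{3 x}{5}}}{5}
= - \frac{1 - e^{\frac{18}{5}}}{e^{\frac{57}{10}}}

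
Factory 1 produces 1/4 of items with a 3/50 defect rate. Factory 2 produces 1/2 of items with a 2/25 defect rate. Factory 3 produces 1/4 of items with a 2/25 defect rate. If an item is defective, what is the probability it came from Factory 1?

Using Bayes' theorem:
P(F1) = 1/4, P(D|F1) = 3/50
P(F2) = 1/2, P(D|F2) = 2/25
P(F3) = 1/4, P(D|F3) = 2/25
P(D) = P(D|F1)P(F1) + P(D|F2)P(F2) + P(D|F3)P(F3)
     = \frac{3}{40}
P(F1|D) = P(D|F1)P(F1) / P(D)
= \frac{1}{5}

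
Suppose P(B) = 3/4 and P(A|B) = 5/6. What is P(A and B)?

By definition, P(A|B) = P(A ∩ B) / P(B)
So P(A ∩ B) = P(A|B) × P(B)
= 5/6 × 3/4
= 5/8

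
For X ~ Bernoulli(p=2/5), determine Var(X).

For X ~ Bernoulli(p=2/5):
Var(X) = \frac{6}{25}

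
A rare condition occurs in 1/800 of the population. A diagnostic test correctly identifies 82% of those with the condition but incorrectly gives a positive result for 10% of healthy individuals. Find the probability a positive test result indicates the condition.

Let D = the rare event, + = positive/flagged.
P(D) = 1/800
P(+|D) = 82/100 = 41/50
P(+|D') = 10/100 = 1/10
P(+) = P(+|D)P(D) + P(+|D')P(D')
     = \frac{41}{50} × \frac{1}{800} + \frac{1}{10} × \frac{799}{800}
     = \frac{1009}{10000}
P(D|+) = P(+|D)P(D)/P(+) = \frac{41}{4036}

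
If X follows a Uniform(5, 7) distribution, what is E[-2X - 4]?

For X ~ Uniform(5, 7):
E[X] = 6
E[-2X - 4] = -2 × E[X] - 4 = -16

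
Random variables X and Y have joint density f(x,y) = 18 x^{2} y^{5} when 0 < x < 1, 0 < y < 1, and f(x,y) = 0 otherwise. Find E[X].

E[X] = ∫_0^1 ∫_0^1 x × f(x,y) dy dx
= ∫_0^1 ∫_0^1 x × (18 x^{2} y^{5}) dy dx
= \frac{3}{4}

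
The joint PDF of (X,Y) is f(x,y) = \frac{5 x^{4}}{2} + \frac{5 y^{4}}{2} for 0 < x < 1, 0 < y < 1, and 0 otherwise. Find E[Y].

E[Y] = ∫_0^1 ∫_0^1 y × f(x,y) dx dy
= \frac{2}{3}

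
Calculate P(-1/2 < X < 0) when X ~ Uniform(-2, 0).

P(-1/2 < X < 0) = ∫_{-1/2}^{0} f(x) dx
where f(x) = \frac{1}{2}
= \frac{1}{4}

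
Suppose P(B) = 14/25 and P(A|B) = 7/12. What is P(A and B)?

By definition, P(A|B) = P(A ∩ B) / P(B)
So P(A ∩ B) = P(A|B) × P(B)
= 7/12 × 14/25
= 49/150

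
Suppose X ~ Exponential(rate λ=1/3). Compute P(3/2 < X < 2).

P(3/2 < X < 2) = ∫_{3/2}^{2} f(x) dx
where f(x) = \frac{e^{- \frac{x}{3}}}{3}
= - \frac{1}{e^{\frac{2}{3}}} + e^{- \frac{1}{2}}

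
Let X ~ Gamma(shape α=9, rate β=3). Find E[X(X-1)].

E[X(X-1)] = E[X² - X] = E[X²] - E[X]
E[X] = 3
E[X²] = Var(X) + (E[X])² = 1 + (3)² = 10
E[X(X-1)] = 10 - 3 = 7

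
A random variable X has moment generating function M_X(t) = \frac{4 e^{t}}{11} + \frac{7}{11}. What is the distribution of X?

The MGF M(t) = \frac{4 e^{t}}{11} + \frac{7}{11} is the standard form for the Bernoulli distribution.
Comparing with the known MGF formula identifies: Bernoulli(p=4/11)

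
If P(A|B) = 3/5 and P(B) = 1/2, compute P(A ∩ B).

By definition, P(A|B) = P(A ∩ B) / P(B)
So P(A ∩ B) = P(A|B) × P(B)
= 3/5 × 1/2
= 3/10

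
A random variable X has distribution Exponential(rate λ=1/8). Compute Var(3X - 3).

For X ~ Exponential(rate λ=1/8):
Var(X) = 64
Var(3X - 3) = (3)² × Var(X) = 9 × 64 = 576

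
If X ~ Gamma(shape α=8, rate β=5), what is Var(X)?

For X ~ Gamma(shape α=8, rate β=5):
Var(X) = \frac{8}{25}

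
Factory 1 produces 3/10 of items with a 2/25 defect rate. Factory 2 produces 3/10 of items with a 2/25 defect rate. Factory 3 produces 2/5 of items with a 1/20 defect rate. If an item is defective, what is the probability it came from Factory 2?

Using Bayes' theorem:
P(F1) = 3/10, P(D|F1) = 2/25
P(F2) = 3/10, P(D|F2) = 2/25
P(F3) = 2/5, P(D|F3) = 1/20
P(D) = P(D|F1)P(F1) + P(D|F2)P(F2) + P(D|F3)P(F3)
     = \frac{17}{250}
P(F2|D) = P(D|F2)P(F2) / P(D)
= \frac{6}{17}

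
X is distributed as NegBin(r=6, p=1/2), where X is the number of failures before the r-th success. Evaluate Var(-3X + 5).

For X ~ NegBin(r=6, p=1/2), where X is the number of failures before the r-th success:
Var(X) = 12
Var(-3X + 5) = (-3)² × Var(X) = 9 × 12 = 108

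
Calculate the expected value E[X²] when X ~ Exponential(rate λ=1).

Using the identity E[X²] = Var(X) + (E[X])²:
E[X] = 1
Var(X) = 1
E[X²] = 1 + (1)²
= 2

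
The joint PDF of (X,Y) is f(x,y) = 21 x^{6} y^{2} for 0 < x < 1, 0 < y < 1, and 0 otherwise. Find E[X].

E[X] = ∫_0^1 ∫_0^1 x × f(x,y) dy dx
= ∫_0^1 ∫_0^1 x × (21 x^{6} y^{2}) dy dx
= \frac{7}{8}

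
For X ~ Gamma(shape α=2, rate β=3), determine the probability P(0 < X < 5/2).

P(0 < X < 5/2) = ∫_{0}^{5/2} f(x) dx
where f(x) = 9 x e^{- 3 x}
= 1 - \frac{17}{2 e^{\frac{15}{2}}}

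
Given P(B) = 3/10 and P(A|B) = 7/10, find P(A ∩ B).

By definition, P(A|B) = P(A ∩ B) / P(B)
So P(A ∩ B) = P(A|B) × P(B)
= 7/10 × 3/10
= 21/100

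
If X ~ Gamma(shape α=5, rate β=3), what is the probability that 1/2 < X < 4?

P(1/2 < X < 4) = ∫_{1/2}^{4} f(x) dx
where f(x) = \frac{81 x^{4} e^{- 3 x}}{8}
= - \frac{1237}{e^{12}} + \frac{563}{128 e^{\frac{3}{2}}}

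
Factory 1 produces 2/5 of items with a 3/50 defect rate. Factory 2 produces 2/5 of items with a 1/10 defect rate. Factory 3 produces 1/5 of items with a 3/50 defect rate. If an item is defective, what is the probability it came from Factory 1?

Using Bayes' theorem:
P(F1) = 2/5, P(D|F1) = 3/50
P(F2) = 2/5, P(D|F2) = 1/10
P(F3) = 1/5, P(D|F3) = 3/50
P(D) = P(D|F1)P(F1) + P(D|F2)P(F2) + P(D|F3)P(F3)
     = \frac{19}{250}
P(F1|D) = P(D|F1)P(F1) / P(D)
= \frac{6}{19}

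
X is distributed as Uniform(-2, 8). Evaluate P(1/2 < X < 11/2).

P(1/2 < X < 11/2) = ∫_{1/2}^{11/2} f(x) dx
where f(x) = \frac{1}{10}
= \frac{1}{2}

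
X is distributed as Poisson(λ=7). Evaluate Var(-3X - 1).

For X ~ Poisson(λ=7):
Var(X) = 7
Var(-3X - 1) = (-3)² × Var(X) = 9 × 7 = 63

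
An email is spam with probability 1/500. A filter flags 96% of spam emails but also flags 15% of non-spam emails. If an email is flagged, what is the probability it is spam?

Let D = the rare event, + = positive/flagged.
P(D) = 1/500
P(+|D) = 96/100 = 24/25
P(+|D') = 15/100 = 3/20
P(+) = P(+|D)P(D) + P(+|D')P(D')
     = \frac{24}{25} × \frac{1}{500} + \frac{3}{20} × \frac{499}{500}
     = \frac{7581}{50000}
P(D|+) = P(+|D)P(D)/P(+) = \frac{32}{2527}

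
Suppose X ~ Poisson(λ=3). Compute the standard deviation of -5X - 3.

For X ~ Poisson(λ=3):
Var(X) = 3
SD(X) = √(Var(X)) = √(3) = \sqrt{3}
SD(-5X - 3) = |-5| × SD(X) = 5 × \sqrt{3} = 5 \sqrt{3}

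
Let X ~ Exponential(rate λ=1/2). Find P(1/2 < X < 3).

P(1/2 < X < 3) = ∫_{1/2}^{3} f(x) dx
where f(x) = \frac{e^{- \frac{x}{2}}}{2}
= - \frac{1}{e^{\frac{3}{2}}} + e^{- \frac{1}{4}}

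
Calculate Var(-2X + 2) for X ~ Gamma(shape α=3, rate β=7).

For X ~ Gamma(shape α=3, rate β=7):
Var(X) = \frac{3}{49}
Var(-2X + 2) = (-2)² × Var(X) = 4 × \frac{3}{49} = \frac{12}{49}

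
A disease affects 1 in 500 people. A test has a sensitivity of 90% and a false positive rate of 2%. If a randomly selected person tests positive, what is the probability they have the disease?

Let D = the rare event, + = positive/flagged.
P(D) = 1/500
P(+|D) = 90/100 = 9/10
P(+|D') = 2/100 = 1/50
P(+) = P(+|D)P(D) + P(+|D')P(D')
     = \frac{9}{10} × \frac{1}{500} + \frac{1}{50} × \frac{499}{500}
     = \frac{68}{3125}
P(D|+) = P(+|D)P(D)/P(+) = \frac{45}{544}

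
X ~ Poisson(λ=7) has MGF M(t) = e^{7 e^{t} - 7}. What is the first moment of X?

To find E[X], compute M^(1)(0):
M^(1)(t) = 7 e^{t} e^{7 e^{t} - 7}
M^(1)(0) = 7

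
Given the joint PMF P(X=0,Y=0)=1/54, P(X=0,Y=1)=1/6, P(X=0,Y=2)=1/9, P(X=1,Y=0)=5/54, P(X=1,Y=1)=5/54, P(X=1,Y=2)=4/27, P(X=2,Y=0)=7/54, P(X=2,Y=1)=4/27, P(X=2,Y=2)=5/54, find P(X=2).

P(X=2) = P(X=2,Y=0) + P(X=2,Y=1) + P(X=2,Y=2)
= 7/54 + 4/27 + 5/54
= 10/27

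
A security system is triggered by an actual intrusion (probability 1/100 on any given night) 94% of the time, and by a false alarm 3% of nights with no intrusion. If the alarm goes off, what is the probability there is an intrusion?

Let D = the rare event, + = positive/flagged.
P(D) = 1/100
P(+|D) = 94/100 = 47/50
P(+|D') = 3/100
P(+) = P(+|D)P(D) + P(+|D')P(D')
     = \frac{47}{50} × \frac{1}{100} + \frac{3}{100} × \frac{99}{100}
     = \frac{391}{10000}
P(D|+) = P(+|D)P(D)/P(+) = \frac{94}{391}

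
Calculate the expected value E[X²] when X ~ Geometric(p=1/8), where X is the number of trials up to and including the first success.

Using the identity E[X²] = Var(X) + (E[X])²:
E[X] = 8
Var(X) = 56
E[X²] = 56 + (8)²
= 120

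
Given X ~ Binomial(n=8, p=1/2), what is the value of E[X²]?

Using the identity E[X²] = Var(X) + (E[X])²:
E[X] = 4
Var(X) = 2
E[X²] = 2 + (4)²
= 18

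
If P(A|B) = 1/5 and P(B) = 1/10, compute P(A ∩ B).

By definition, P(A|B) = P(A ∩ B) / P(B)
So P(A ∩ B) = P(A|B) × P(B)
= 1/5 × 1/10
= 1/50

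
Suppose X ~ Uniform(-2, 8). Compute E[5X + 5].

For X ~ Uniform(-2, 8):
E[X] = 3
E[5X + 5] = 5 × E[X] + 5 = 20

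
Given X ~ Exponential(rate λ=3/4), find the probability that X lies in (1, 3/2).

P(1 < X < 3/2) = ∫_{1}^{3/2} f(x) dx
where f(x) = \frac{3 e^{- \frac{3 x}{4}}}{4}
= - \frac{1}{e^{\frac{9}{8}}} + e^{- \frac{3}{4}}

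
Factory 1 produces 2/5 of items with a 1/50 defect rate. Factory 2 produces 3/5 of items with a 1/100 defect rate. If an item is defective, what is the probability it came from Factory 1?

Using Bayes' theorem:
P(F1) = 2/5, P(D|F1) = 1/50
P(F2) = 3/5, P(D|F2) = 1/100
P(D) = P(D|F1)P(F1) + P(D|F2)P(F2)
     = \frac{7}{500}
P(F1|D) = P(D|F1)P(F1) / P(D)
= \frac{4}{7}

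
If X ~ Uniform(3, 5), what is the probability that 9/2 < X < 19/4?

P(9/2 < X < 19/4) = ∫_{9/2}^{19/4} f(x) dx
where f(x) = \frac{1}{2}
= \frac{1}{8}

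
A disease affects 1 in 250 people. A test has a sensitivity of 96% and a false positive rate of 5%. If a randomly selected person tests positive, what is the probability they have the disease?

Let D = the rare event, + = positive/flagged.
P(D) = 1/250
P(+|D) = 96/100 = 24/25
P(+|D') = 5/100 = 1/20
P(+) = P(+|D)P(D) + P(+|D')P(D')
     = \frac{24}{25} × \frac{1}{250} + \frac{1}{20} × \frac{249}{250}
     = \frac{1341}{25000}
P(D|+) = P(+|D)P(D)/P(+) = \frac{32}{447}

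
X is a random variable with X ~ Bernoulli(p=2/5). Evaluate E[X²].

Using the identity E[X²] = Var(X) + (E[X])²:
E[X] = \frac{2}{5}
Var(X) = \frac{6}{25}
E[X²] = \frac{6}{25} + (\frac{2}{5})²
= \frac{2}{5}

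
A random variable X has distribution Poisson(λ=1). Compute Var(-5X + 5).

For X ~ Poisson(λ=1):
Var(X) = 1
Var(-5X + 5) = (-5)² × Var(X) = 25 × 1 = 25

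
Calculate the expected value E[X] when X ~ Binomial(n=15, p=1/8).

For X ~ Binomial(n=15, p=1/8), the expected value is:
E[X] = \frac{15}{8}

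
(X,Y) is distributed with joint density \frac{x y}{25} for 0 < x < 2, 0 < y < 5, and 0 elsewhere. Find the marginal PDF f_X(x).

f_X(x) = ∫_0^5 f(x,y) dy
= ∫_0^5 \frac{x y}{25} dy
= \frac{x}{2} for 0 < x < 2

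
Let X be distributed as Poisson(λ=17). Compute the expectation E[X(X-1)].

E[X(X-1)] = E[X² - X] = E[X²] - E[X]
E[X] = 17
E[X²] = Var(X) + (E[X])² = 17 + (17)² = 306
E[X(X-1)] = 306 - 17 = 289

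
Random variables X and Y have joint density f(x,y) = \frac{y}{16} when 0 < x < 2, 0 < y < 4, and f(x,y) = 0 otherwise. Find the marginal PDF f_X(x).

f_X(x) = ∫_0^4 f(x,y) dy
= ∫_0^4 \frac{y}{16} dy
= \frac{1}{2} for 0 < x < 2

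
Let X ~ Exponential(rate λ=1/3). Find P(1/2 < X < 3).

P(1/2 < X < 3) = ∫_{1/2}^{3} f(x) dx
where f(x) = \frac{e^{- \frac{x}{3}}}{3}
= - \frac{1}{e} + e^{- \frac{1}{6}}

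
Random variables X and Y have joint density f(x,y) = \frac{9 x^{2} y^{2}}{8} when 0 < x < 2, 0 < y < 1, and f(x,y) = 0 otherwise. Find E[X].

f_X(x) = ∫_0^1 \frac{9 x^{2} y^{2}}{8} dy = \frac{3 x^{2}}{8}
E[X] = ∫_0^2 x × (\frac{3 x^{2}}{8}) dx = \frac{3}{2}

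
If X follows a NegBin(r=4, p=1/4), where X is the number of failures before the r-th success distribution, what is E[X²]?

Using the identity E[X²] = Var(X) + (E[X])²:
E[X] = 12
Var(X) = 48
E[X²] = 48 + (12)²
= 192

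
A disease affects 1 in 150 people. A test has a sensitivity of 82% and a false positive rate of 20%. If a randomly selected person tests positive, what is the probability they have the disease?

Let D = the rare event, + = positive/flagged.
P(D) = 1/150
P(+|D) = 82/100 = 41/50
P(+|D') = 20/100 = 1/5
P(+) = P(+|D)P(D) + P(+|D')P(D')
     = \frac{41}{50} × \frac{1}{150} + \frac{1}{5} × \frac{149}{150}
     = \frac{1531}{7500}
P(D|+) = P(+|D)P(D)/P(+) = \frac{41}{1531}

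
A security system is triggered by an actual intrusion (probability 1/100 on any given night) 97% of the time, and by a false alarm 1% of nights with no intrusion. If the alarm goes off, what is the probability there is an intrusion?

Let D = the rare event, + = positive/flagged.
P(D) = 1/100
P(+|D) = 97/100
P(+|D') = 1/100
P(+) = P(+|D)P(D) + P(+|D')P(D')
     = \frac{97}{100} × \frac{1}{100} + \frac{1}{100} × \frac{99}{100}
     = \frac{49}{2500}
P(D|+) = P(+|D)P(D)/P(+) = \frac{97}{196}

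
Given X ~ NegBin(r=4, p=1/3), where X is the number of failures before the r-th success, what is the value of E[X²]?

Using the identity E[X²] = Var(X) + (E[X])²:
E[X] = 8
Var(X) = 24
E[X²] = 24 + (8)²
= 88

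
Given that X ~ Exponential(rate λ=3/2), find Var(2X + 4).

For X ~ Exponential(rate λ=3/2):
Var(X) = \frac{4}{9}
Var(2X + 4) = (2)² × Var(X) = 4 × \frac{4}{9} = \frac{16}{9}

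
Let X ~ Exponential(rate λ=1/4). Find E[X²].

Using the identity E[X²] = Var(X) + (E[X])²:
E[X] = 4
Var(X) = 16
E[X²] = 16 + (4)²
= 32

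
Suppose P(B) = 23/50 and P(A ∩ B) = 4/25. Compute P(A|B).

P(A|B) = P(A ∩ B) / P(B)
= (4/25) / (23/50)
= 8/23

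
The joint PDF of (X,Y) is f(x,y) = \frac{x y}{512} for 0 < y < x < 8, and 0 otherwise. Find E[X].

f_X(x) = ∫_0^x \frac{x y}{512} dy = \frac{x^{3}}{1024}
E[X] = ∫_0^8 x × (\frac{x^{3}}{1024}) dx = \frac{32}{5}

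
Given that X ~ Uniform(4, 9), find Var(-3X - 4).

For X ~ Uniform(4, 9):
Var(X) = \frac{25}{12}
Var(-3X - 4) = (-3)² × Var(X) = 9 × \frac{25}{12} = \frac{75}{4}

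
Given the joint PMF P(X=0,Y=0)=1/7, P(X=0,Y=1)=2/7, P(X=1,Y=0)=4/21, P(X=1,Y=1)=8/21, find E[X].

First find marginal of X:
P(X=0) = 3/7
P(X=1) = 4/7
E[X] = 0 × 3/7 + 1 × 4/7 = 4/7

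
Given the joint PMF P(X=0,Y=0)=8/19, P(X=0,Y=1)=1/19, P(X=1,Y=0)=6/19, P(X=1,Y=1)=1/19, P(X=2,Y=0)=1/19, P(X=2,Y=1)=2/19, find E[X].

First find marginal of X:
P(X=0) = 9/19
P(X=1) = 7/19
P(X=2) = 3/19
E[X] = 0 × 9/19 + 1 × 7/19 + 2 × 3/19 = 13/19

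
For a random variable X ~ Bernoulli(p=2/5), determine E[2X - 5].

For X ~ Bernoulli(p=2/5):
E[X] = \frac{2}{5}
E[2X - 5] = 2 × E[X] - 5 = - \frac{21}{5}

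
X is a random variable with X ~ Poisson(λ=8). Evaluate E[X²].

Using the identity E[X²] = Var(X) + (E[X])²:
E[X] = 8
Var(X) = 8
E[X²] = 8 + (8)²
= 72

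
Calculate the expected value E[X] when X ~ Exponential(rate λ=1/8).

For X ~ Exponential(rate λ=1/8), the expected value is:
E[X] = 8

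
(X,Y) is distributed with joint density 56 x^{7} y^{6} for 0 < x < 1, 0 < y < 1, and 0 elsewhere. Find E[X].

E[X] = ∫_0^1 ∫_0^1 x × f(x,y) dy dx
= ∫_0^1 ∫_0^1 x × (56 x^{7} y^{6}) dy dx
= \frac{8}{9}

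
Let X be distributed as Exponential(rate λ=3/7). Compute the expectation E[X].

For X ~ Exponential(rate λ=3/7), the expected value is:
E[X] = \frac{7}{3}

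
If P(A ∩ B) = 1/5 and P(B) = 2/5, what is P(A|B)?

P(A|B) = P(A ∩ B) / P(B)
= (1/5) / (2/5)
= 1/2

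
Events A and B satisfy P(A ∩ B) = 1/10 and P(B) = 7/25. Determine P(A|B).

P(A|B) = P(A ∩ B) / P(B)
= (1/10) / (7/25)
= 5/14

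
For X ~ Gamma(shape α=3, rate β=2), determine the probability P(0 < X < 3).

P(0 < X < 3) = ∫_{0}^{3} f(x) dx
where f(x) = 4 x^{2} e^{- 2 x}
= 1 - \frac{25}{e^{6}}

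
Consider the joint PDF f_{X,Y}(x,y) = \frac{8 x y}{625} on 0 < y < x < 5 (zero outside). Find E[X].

f_X(x) = ∫_0^x \frac{8 x y}{625} dy = \frac{4 x^{3}}{625}
E[X] = ∫_0^5 x × (\frac{4 x^{3}}{625}) dx = 4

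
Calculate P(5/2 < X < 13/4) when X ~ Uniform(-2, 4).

P(5/2 < X < 13/4) = ∫_{5/2}^{13/4} f(x) dx
where f(x) = \frac{1}{6}
= \frac{1}{8}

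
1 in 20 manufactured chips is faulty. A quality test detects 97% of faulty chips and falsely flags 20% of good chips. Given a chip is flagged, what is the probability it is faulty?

Let D = the rare event, + = positive/flagged.
P(D) = 1/20
P(+|D) = 97/100
P(+|D') = 20/100 = 1/5
P(+) = P(+|D)P(D) + P(+|D')P(D')
     = \frac{97}{100} × \frac{1}{20} + \frac{1}{5} × \frac{19}{20}
     = \frac{477}{2000}
P(D|+) = P(+|D)P(D)/P(+) = \frac{97}{477}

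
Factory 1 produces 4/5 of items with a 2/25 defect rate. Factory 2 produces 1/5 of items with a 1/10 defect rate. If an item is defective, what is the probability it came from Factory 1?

Using Bayes' theorem:
P(F1) = 4/5, P(D|F1) = 2/25
P(F2) = 1/5, P(D|F2) = 1/10
P(D) = P(D|F1)P(F1) + P(D|F2)P(F2)
     = \frac{21}{250}
P(F1|D) = P(D|F1)P(F1) / P(D)
= \frac{16}{21}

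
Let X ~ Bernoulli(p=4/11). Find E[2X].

For X ~ Bernoulli(p=4/11):
E[X] = \frac{4}{11}
E[2X] = 2 × E[X] + 0 = \frac{8}{11}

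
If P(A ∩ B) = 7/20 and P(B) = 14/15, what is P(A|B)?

P(A|B) = P(A ∩ B) / P(B)
= (7/20) / (14/15)
= 3/8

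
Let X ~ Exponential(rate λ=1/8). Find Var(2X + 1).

For X ~ Exponential(rate λ=1/8):
Var(X) = 64
Var(2X + 1) = (2)² × Var(X) = 4 × 64 = 256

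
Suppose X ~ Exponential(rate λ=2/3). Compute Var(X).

For X ~ Exponential(rate λ=2/3):
Var(X) = \frac{9}{4}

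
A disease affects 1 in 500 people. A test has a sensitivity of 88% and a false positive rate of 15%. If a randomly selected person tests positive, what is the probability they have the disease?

Let D = the rare event, + = positive/flagged.
P(D) = 1/500
P(+|D) = 88/100 = 22/25
P(+|D') = 15/100 = 3/20
P(+) = P(+|D)P(D) + P(+|D')P(D')
     = \frac{22}{25} × \frac{1}{500} + \frac{3}{20} × \frac{499}{500}
     = \frac{7573}{50000}
P(D|+) = P(+|D)P(D)/P(+) = \frac{88}{7573}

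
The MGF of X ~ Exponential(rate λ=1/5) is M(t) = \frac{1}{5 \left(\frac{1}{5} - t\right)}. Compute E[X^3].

To find E[X^3], compute M^(3)(0):
M^(1)(t) = \frac{1}{5 \left(\frac{1}{5} - t\right)^{2}}
M^(2)(t) = \frac{2}{5 \left(\frac{1}{5} - t\right)^{3}}
M^(3)(t) = \frac{6}{5 \left(\frac{1}{5} - t\right)^{4}}
M^(3)(0) = 750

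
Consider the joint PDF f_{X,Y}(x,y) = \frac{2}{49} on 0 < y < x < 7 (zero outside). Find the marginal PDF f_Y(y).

f_Y(y) = ∫_y^7 \frac{2}{49} dx = \frac{2}{7} - \frac{2 y}{49}
for 0 < y < 7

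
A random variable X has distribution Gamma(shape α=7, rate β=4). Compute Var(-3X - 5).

For X ~ Gamma(shape α=7, rate β=4):
Var(X) = \frac{7}{16}
Var(-3X - 5) = (-3)² × Var(X) = 9 × \frac{7}{16} = \frac{63}{16}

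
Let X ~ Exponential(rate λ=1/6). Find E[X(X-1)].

E[X(X-1)] = E[X² - X] = E[X²] - E[X]
E[X] = 6
E[X²] = Var(X) + (E[X])² = 36 + (6)² = 72
E[X(X-1)] = 72 - 6 = 66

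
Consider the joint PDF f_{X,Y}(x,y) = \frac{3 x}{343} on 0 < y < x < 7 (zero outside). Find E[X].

f_X(x) = ∫_0^x \frac{3 x}{343} dy = \frac{3 x^{2}}{343}
E[X] = ∫_0^7 x × (\frac{3 x^{2}}{343}) dx = \frac{21}{4}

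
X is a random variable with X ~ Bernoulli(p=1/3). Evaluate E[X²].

Using the identity E[X²] = Var(X) + (E[X])²:
E[X] = \frac{1}{3}
Var(X) = \frac{2}{9}
E[X²] = \frac{2}{9} + (\frac{1}{3})²
= \frac{1}{3}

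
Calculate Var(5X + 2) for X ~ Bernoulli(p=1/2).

For X ~ Bernoulli(p=1/2):
Var(X) = \frac{1}{4}
Var(5X + 2) = (5)² × Var(X) = 25 × \frac{1}{4} = \frac{25}{4}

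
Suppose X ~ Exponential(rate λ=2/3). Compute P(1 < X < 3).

P(1 < X < 3) = ∫_{1}^{3} f(x) dx
where f(x) = \frac{2 e^{- \frac{2 x}{3}}}{3}
= - \frac{1}{e^{2}} + e^{- \frac{2}{3}}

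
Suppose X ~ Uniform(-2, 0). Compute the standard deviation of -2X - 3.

For X ~ Uniform(-2, 0):
Var(X) = \frac{1}{3}
SD(X) = √(Var(X)) = √(\frac{1}{3}) = \frac{\sqrt{3}}{3}
SD(-2X - 3) = |-2| × SD(X) = 2 × \frac{\sqrt{3}}{3} = \frac{2 \sqrt{3}}{3}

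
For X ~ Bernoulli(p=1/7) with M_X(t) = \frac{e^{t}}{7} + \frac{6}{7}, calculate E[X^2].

To find E[X^2], compute M^(2)(0):
M^(1)(t) = \frac{e^{t}}{7}
M^(2)(t) = \frac{e^{t}}{7}
M^(2)(0) = \frac{1}{7}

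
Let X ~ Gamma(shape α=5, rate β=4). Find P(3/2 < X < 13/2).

P(3/2 < X < 13/2) = ∫_{3/2}^{13/2} f(x) dx
where f(x) = \frac{128 x^{4} e^{- 4 x}}{3}
= \frac{5 \left(-4467 + 23 e^{20}\right)}{e^{26}}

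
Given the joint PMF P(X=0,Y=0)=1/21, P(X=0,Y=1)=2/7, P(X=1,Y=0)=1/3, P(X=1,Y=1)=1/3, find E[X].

First find marginal of X:
P(X=0) = 1/3
P(X=1) = 2/3
E[X] = 0 × 1/3 + 1 × 2/3 = 2/3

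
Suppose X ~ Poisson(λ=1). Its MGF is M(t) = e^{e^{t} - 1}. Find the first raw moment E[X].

To find E[X], compute M^(1)(0):
M^(1)(t) = e^{t} e^{e^{t} - 1}
M^(1)(0) = 1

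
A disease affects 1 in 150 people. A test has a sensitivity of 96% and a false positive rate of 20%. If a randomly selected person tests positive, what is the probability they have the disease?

Let D = the rare event, + = positive/flagged.
P(D) = 1/150
P(+|D) = 96/100 = 24/25
P(+|D') = 20/100 = 1/5
P(+) = P(+|D)P(D) + P(+|D')P(D')
     = \frac{24}{25} × \frac{1}{150} + \frac{1}{5} × \frac{149}{150}
     = \frac{769}{3750}
P(D|+) = P(+|D)P(D)/P(+) = \frac{24}{769}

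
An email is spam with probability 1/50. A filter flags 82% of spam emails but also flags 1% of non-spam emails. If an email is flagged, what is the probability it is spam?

Let D = the rare event, + = positive/flagged.
P(D) = 1/50
P(+|D) = 82/100 = 41/50
P(+|D') = 1/100
P(+) = P(+|D)P(D) + P(+|D')P(D')
     = \frac{41}{50} × \frac{1}{50} + \frac{1}{100} × \frac{49}{50}
     = \frac{131}{5000}
P(D|+) = P(+|D)P(D)/P(+) = \frac{82}{131}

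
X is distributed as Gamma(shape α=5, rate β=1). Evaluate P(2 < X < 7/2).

P(2 < X < 7/2) = ∫_{2}^{7/2} f(x) dx
where f(x) = \frac{x^{4} e^{- x}}{24}
= - \frac{3075}{128 e^{\frac{7}{2}}} + \frac{7}{e^{2}}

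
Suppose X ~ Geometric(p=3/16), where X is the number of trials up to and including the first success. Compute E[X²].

Using the identity E[X²] = Var(X) + (E[X])²:
E[X] = \frac{16}{3}
Var(X) = \frac{208}{9}
E[X²] = \frac{208}{9} + (\frac{16}{3})²
= \frac{464}{9}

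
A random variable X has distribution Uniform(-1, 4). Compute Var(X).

For X ~ Uniform(-1, 4):
Var(X) = \frac{25}{12}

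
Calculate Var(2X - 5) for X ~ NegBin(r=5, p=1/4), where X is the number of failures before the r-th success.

For X ~ NegBin(r=5, p=1/4), where X is the number of failures before the r-th success:
Var(X) = 60
Var(2X - 5) = (2)² × Var(X) = 4 × 60 = 240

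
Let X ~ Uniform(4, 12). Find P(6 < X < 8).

P(6 < X < 8) = ∫_{6}^{8} f(x) dx
where f(x) = \frac{1}{8}
= \frac{1}{4}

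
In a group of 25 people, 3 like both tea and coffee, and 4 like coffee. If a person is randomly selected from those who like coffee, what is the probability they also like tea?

P(A ∩ B) = 3/25
P(B) = 4/25
P(A|B) = P(A ∩ B) / P(B) = (3/25) / (4/25) = 3/4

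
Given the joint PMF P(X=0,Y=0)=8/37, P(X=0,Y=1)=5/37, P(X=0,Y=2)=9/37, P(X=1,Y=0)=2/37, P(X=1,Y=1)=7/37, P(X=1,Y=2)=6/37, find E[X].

First find marginal of X:
P(X=0) = 22/37
P(X=1) = 15/37
E[X] = 0 × 22/37 + 1 × 15/37 = 15/37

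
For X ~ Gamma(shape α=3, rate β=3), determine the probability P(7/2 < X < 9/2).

P(7/2 < X < 9/2) = ∫_{7/2}^{9/2} f(x) dx
where f(x) = \frac{27 x^{2} e^{- 3 x}}{2}
= \frac{13 \left(-65 + 41 e^{3}\right)}{8 e^{\frac{27}{2}}}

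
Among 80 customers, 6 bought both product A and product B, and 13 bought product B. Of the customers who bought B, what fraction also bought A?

P(A ∩ B) = 6/80 = 3/40
P(B) = 13/80
P(A|B) = P(A ∩ B) / P(B) = (3/40) / (13/80) = 6/13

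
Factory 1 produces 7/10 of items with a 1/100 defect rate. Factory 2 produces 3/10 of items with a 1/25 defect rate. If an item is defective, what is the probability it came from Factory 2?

Using Bayes' theorem:
P(F1) = 7/10, P(D|F1) = 1/100
P(F2) = 3/10, P(D|F2) = 1/25
P(D) = P(D|F1)P(F1) + P(D|F2)P(F2)
     = \frac{19}{1000}
P(F2|D) = P(D|F2)P(F2) / P(D)
= \frac{12}{19}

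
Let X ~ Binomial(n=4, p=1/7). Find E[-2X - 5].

For X ~ Binomial(n=4, p=1/7):
E[X] = \frac{4}{7}
E[-2X - 5] = -2 × E[X] - 5 = - \frac{43}{7}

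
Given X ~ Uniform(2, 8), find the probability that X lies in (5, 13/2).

P(5 < X < 13/2) = ∫_{5}^{13/2} f(x) dx
where f(x) = \frac{1}{6}
= \frac{1}{4}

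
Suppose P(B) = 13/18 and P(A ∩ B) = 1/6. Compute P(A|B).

P(A|B) = P(A ∩ B) / P(B)
= (1/6) / (13/18)
= 3/13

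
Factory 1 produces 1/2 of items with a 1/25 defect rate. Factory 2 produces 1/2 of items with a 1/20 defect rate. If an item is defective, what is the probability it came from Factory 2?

Using Bayes' theorem:
P(F1) = 1/2, P(D|F1) = 1/25
P(F2) = 1/2, P(D|F2) = 1/20
P(D) = P(D|F1)P(F1) + P(D|F2)P(F2)
     = \frac{9}{200}
P(F2|D) = P(D|F2)P(F2) / P(D)
= \frac{5}{9}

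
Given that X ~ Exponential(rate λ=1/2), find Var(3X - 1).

For X ~ Exponential(rate λ=1/2):
Var(X) = 4
Var(3X - 1) = (3)² × Var(X) = 9 × 4 = 36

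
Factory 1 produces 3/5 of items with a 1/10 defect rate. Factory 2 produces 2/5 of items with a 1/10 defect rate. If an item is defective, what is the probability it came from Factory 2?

Using Bayes' theorem:
P(F1) = 3/5, P(D|F1) = 1/10
P(F2) = 2/5, P(D|F2) = 1/10
P(D) = P(D|F1)P(F1) + P(D|F2)P(F2)
     = \frac{1}{10}
P(F2|D) = P(D|F2)P(F2) / P(D)
= \frac{2}{5}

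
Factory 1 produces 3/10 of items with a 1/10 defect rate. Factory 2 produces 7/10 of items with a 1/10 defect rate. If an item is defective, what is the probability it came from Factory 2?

Using Bayes' theorem:
P(F1) = 3/10, P(D|F1) = 1/10
P(F2) = 7/10, P(D|F2) = 1/10
P(D) = P(D|F1)P(F1) + P(D|F2)P(F2)
     = \frac{1}{10}
P(F2|D) = P(D|F2)P(F2) / P(D)
= \frac{7}{10}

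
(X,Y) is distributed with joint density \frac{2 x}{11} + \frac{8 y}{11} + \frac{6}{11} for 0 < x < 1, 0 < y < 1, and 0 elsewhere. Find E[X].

E[X] = ∫_0^1 ∫_0^1 x × f(x,y) dy dx
= ∫_0^1 ∫_0^1 x × (\frac{2 x}{11} + \frac{8 y}{11} + \frac{6}{11}) dy dx
= \frac{17}{33}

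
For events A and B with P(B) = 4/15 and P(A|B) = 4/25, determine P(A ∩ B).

By definition, P(A|B) = P(A ∩ B) / P(B)
So P(A ∩ B) = P(A|B) × P(B)
= 4/25 × 4/15
= 16/375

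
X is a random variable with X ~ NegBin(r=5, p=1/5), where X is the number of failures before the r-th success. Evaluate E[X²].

Using the identity E[X²] = Var(X) + (E[X])²:
E[X] = 20
Var(X) = 100
E[X²] = 100 + (20)²
= 500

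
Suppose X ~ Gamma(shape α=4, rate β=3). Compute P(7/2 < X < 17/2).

P(7/2 < X < 17/2) = ∫_{7/2}^{17/2} f(x) dx
where f(x) = \frac{27 x^{3} e^{- 3 x}}{2}
= \frac{-49843 + 4153 e^{15}}{16 e^{\frac{51}{2}}}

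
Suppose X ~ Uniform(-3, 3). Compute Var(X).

For X ~ Uniform(-3, 3):
Var(X) = 3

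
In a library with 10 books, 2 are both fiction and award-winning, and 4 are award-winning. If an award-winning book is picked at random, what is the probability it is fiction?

P(A ∩ B) = 2/10 = 1/5
P(B) = 4/10 = 2/5
P(A|B) = P(A ∩ B) / P(B) = (1/5) / (2/5) = 1/2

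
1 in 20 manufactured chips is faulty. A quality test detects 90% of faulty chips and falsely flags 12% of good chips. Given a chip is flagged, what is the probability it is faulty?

Let D = the rare event, + = positive/flagged.
P(D) = 1/20
P(+|D) = 90/100 = 9/10
P(+|D') = 12/100 = 3/25
P(+) = P(+|D)P(D) + P(+|D')P(D')
     = \frac{9}{10} × \frac{1}{20} + \frac{3}{25} × \frac{19}{20}
     = \frac{159}{1000}
P(D|+) = P(+|D)P(D)/P(+) = \frac{15}{53}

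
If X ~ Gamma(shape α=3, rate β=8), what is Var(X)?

For X ~ Gamma(shape α=3, rate β=8):
Var(X) = \frac{3}{64}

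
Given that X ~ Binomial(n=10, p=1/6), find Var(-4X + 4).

For X ~ Binomial(n=10, p=1/6):
Var(X) = \frac{25}{18}
Var(-4X + 4) = (-4)² × Var(X) = 16 × \frac{25}{18} = \frac{200}{9}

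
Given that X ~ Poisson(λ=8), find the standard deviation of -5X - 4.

For X ~ Poisson(λ=8):
Var(X) = 8
SD(X) = √(Var(X)) = √(8) = 2 \sqrt{2}
SD(-5X - 4) = |-5| × SD(X) = 5 × 2 \sqrt{2} = 10 \sqrt{2}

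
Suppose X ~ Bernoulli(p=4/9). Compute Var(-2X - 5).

For X ~ Bernoulli(p=4/9):
Var(X) = \frac{20}{81}
Var(-2X - 5) = (-2)² × Var(X) = 4 × \frac{20}{81} = \frac{80}{81}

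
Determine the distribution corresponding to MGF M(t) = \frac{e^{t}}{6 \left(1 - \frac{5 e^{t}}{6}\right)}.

The MGF M(t) = \frac{e^{t}}{6 \left(1 - \frac{5 e^{t}}{6}\right)} is the standard form for the Geometric distribution.
Comparing with the known MGF formula identifies: Geometric(p=1/6), X = trial number of first success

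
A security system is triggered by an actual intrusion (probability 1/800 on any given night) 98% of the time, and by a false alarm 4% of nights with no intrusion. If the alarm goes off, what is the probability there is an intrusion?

Let D = the rare event, + = positive/flagged.
P(D) = 1/800
P(+|D) = 98/100 = 49/50
P(+|D') = 4/100 = 1/25
P(+) = P(+|D)P(D) + P(+|D')P(D')
     = \frac{49}{50} × \frac{1}{800} + \frac{1}{25} × \frac{799}{800}
     = \frac{1647}{40000}
P(D|+) = P(+|D)P(D)/P(+) = \frac{49}{1647}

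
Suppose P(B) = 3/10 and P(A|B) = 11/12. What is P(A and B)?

By definition, P(A|B) = P(A ∩ B) / P(B)
So P(A ∩ B) = P(A|B) × P(B)
= 11/12 × 3/10
= 11/40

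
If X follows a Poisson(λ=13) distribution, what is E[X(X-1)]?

E[X(X-1)] = E[X² - X] = E[X²] - E[X]
E[X] = 13
E[X²] = Var(X) + (E[X])² = 13 + (13)² = 182
E[X(X-1)] = 182 - 13 = 169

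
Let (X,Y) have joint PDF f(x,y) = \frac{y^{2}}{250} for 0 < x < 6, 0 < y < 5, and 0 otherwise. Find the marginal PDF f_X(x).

f_X(x) = ∫_0^5 f(x,y) dy
= ∫_0^5 \frac{y^{2}}{250} dy
= \frac{1}{6} for 0 < x < 6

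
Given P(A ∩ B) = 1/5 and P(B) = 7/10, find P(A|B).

P(A|B) = P(A ∩ B) / P(B)
= (1/5) / (7/10)
= 2/7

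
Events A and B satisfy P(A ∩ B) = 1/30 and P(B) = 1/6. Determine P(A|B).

P(A|B) = P(A ∩ B) / P(B)
= (1/30) / (1/6)
= 1/5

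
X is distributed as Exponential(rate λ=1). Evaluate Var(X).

For X ~ Exponential(rate λ=1):
Var(X) = 1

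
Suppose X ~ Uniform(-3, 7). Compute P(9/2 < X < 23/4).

P(9/2 < X < 23/4) = ∫_{9/2}^{23/4} f(x) dx
where f(x) = \frac{1}{10}
= \frac{1}{8}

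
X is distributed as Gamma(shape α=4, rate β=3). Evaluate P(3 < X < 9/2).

P(3 < X < 9/2) = ∫_{3}^{9/2} f(x) dx
where f(x) = \frac{27 x^{3} e^{- 3 x}}{2}
= - \frac{8251}{16 e^{\frac{27}{2}}} + \frac{172}{e^{9}}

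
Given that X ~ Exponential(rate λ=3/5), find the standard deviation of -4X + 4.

For X ~ Exponential(rate λ=3/5):
Var(X) = \frac{25}{9}
SD(X) = √(Var(X)) = √(\frac{25}{9}) = \frac{5}{3}
SD(-4X + 4) = |-4| × SD(X) = 4 × \frac{5}{3} = \frac{20}{3}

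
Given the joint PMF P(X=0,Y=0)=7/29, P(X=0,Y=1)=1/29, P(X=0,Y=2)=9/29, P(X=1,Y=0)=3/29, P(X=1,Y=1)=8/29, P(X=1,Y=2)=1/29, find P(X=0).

P(X=0) = P(X=0,Y=0) + P(X=0,Y=1) + P(X=0,Y=2)
= 7/29 + 1/29 + 9/29
= 17/29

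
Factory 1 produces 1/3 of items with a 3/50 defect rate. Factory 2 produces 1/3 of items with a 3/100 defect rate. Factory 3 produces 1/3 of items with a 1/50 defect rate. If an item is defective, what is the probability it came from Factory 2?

Using Bayes' theorem:
P(F1) = 1/3, P(D|F1) = 3/50
P(F2) = 1/3, P(D|F2) = 3/100
P(F3) = 1/3, P(D|F3) = 1/50
P(D) = P(D|F1)P(F1) + P(D|F2)P(F2) + P(D|F3)P(F3)
     = \frac{11}{300}
P(F2|D) = P(D|F2)P(F2) / P(D)
= \frac{3}{11}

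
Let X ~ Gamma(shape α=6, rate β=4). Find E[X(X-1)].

E[X(X-1)] = E[X² - X] = E[X²] - E[X]
E[X] = \frac{3}{2}
E[X²] = Var(X) + (E[X])² = \frac{3}{8} + (\frac{3}{2})² = \frac{21}{8}
E[X(X-1)] = \frac{21}{8} - \frac{3}{2} = \frac{9}{8}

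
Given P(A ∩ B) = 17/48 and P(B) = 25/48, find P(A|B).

P(A|B) = P(A ∩ B) / P(B)
= (17/48) / (25/48)
= 17/25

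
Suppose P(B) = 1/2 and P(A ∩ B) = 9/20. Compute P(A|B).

P(A|B) = P(A ∩ B) / P(B)
= (9/20) / (1/2)
= 9/10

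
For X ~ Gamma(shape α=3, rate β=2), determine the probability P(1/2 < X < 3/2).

P(1/2 < X < 3/2) = ∫_{1/2}^{3/2} f(x) dx
where f(x) = 4 x^{2} e^{- 2 x}
= \frac{-17 + 5 e^{2}}{2 e^{3}}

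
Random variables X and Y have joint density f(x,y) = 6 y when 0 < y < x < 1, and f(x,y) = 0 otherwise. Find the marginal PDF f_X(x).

f_X(x) = ∫_0^x 6 y dy = 3 x^{2}
for 0 < x < 1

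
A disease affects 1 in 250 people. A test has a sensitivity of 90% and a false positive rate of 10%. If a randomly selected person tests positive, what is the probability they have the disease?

Let D = the rare event, + = positive/flagged.
P(D) = 1/250
P(+|D) = 90/100 = 9/10
P(+|D') = 10/100 = 1/10
P(+) = P(+|D)P(D) + P(+|D')P(D')
     = \frac{9}{10} × \frac{1}{250} + \frac{1}{10} × \frac{249}{250}
     = \frac{129}{1250}
P(D|+) = P(+|D)P(D)/P(+) = \frac{3}{86}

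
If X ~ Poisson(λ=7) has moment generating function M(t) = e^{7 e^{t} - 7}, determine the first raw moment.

To find E[X], compute M^(1)(0):
M^(1)(t) = 7 e^{t} e^{7 e^{t} - 7}
M^(1)(0) = 7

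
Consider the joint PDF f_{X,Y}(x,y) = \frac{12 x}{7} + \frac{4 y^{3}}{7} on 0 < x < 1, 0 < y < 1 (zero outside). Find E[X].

E[X] = ∫_0^1 ∫_0^1 x × f(x,y) dy dx
= ∫_0^1 ∫_0^1 x × (\frac{12 x}{7} + \frac{4 y^{3}}{7}) dy dx
= \frac{9}{14}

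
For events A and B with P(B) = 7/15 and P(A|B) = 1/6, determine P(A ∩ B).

By definition, P(A|B) = P(A ∩ B) / P(B)
So P(A ∩ B) = P(A|B) × P(B)
= 1/6 × 7/15
= 7/90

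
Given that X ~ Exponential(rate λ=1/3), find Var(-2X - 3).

For X ~ Exponential(rate λ=1/3):
Var(X) = 9
Var(-2X - 3) = (-2)² × Var(X) = 4 × 9 = 36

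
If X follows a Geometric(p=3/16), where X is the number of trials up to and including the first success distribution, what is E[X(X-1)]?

E[X(X-1)] = E[X² - X] = E[X²] - E[X]
E[X] = \frac{16}{3}
E[X²] = Var(X) + (E[X])² = \frac{208}{9} + (\frac{16}{3})² = \frac{464}{9}
E[X(X-1)] = \frac{464}{9} - \frac{16}{3} = \frac{416}{9}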